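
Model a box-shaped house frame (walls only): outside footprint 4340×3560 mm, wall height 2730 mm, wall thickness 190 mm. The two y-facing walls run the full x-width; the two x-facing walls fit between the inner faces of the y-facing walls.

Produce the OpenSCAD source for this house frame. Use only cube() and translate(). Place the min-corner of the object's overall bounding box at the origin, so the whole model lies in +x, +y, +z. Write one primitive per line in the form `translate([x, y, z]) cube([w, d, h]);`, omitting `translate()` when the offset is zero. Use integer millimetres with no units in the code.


cube([4340, 190, 2730]);
translate([0, 3370, 0]) cube([4340, 190, 2730]);
translate([0, 190, 0]) cube([190, 3180, 2730]);
translate([4150, 190, 0]) cube([190, 3180, 2730]);


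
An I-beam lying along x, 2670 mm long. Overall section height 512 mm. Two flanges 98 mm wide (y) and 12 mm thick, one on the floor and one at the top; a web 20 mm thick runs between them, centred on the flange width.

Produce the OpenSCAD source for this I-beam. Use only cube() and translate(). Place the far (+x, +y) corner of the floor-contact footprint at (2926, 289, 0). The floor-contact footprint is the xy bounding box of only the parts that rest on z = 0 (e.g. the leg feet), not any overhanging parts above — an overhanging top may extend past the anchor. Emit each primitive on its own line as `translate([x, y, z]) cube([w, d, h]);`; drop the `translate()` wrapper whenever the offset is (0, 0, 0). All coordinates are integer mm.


translate([256, 191, 0]) cube([2670, 98, 12]);
translate([256, 230, 12]) cube([2670, 20, 488]);
translate([256, 191, 500]) cube([2670, 98, 12]);


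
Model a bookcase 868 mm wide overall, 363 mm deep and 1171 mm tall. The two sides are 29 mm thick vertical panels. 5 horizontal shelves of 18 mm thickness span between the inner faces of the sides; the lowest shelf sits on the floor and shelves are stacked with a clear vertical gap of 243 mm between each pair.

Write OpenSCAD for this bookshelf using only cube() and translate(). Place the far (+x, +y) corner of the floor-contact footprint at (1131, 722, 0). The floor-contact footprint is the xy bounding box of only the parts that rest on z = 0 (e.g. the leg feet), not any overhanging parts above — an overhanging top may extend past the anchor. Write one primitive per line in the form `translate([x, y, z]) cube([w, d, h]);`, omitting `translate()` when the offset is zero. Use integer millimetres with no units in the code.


translate([263, 359, 0]) cube([29, 363, 1171]);
translate([1102, 359, 0]) cube([29, 363, 1171]);
translate([292, 359, 0]) cube([810, 363, 18]);
translate([292, 359, 261]) cube([810, 363, 18]);
translate([292, 359, 522]) cube([810, 363, 18]);
translate([292, 359, 783]) cube([810, 363, 18]);
translate([292, 359, 1044]) cube([810, 363, 18]);


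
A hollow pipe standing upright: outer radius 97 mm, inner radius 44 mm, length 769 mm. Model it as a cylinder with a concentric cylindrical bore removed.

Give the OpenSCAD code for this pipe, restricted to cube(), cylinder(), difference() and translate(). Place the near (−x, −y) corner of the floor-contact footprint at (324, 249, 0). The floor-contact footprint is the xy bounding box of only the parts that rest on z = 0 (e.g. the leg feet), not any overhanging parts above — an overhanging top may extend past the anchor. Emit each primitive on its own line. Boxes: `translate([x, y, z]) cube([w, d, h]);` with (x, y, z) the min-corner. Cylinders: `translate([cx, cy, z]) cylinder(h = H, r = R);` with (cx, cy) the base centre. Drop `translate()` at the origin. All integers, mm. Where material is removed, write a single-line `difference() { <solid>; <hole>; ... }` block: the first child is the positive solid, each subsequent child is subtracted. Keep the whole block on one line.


difference() { translate([421, 346, 0]) cylinder(h = 769, r = 97); translate([421, 346, 0]) cylinder(h = 769, r = 44); }


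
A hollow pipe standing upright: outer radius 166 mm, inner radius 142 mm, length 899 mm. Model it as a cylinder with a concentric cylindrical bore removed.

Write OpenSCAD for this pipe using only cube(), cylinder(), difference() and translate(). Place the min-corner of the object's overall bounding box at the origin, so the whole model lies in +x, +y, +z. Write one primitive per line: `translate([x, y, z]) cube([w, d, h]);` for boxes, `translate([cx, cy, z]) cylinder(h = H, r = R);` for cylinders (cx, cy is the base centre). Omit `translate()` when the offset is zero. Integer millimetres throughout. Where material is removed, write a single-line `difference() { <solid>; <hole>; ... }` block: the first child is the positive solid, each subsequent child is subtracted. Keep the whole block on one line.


difference() { translate([166, 166, 0]) cylinder(h = 899, r = 166); translate([166, 166, 0]) cylinder(h = 899, r = 142); }


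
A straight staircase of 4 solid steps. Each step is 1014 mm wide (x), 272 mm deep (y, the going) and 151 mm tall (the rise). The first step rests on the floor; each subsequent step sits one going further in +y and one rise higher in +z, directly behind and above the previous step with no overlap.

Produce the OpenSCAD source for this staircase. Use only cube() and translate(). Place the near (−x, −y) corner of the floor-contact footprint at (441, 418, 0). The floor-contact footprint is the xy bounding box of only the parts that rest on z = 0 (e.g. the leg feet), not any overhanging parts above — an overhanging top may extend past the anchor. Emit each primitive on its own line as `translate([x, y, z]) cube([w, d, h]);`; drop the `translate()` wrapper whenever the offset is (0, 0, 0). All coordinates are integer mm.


translate([441, 418, 0]) cube([1014, 272, 151]);
translate([441, 690, 151]) cube([1014, 272, 151]);
translate([441, 962, 302]) cube([1014, 272, 151]);
translate([441, 1234, 453]) cube([1014, 272, 151]);


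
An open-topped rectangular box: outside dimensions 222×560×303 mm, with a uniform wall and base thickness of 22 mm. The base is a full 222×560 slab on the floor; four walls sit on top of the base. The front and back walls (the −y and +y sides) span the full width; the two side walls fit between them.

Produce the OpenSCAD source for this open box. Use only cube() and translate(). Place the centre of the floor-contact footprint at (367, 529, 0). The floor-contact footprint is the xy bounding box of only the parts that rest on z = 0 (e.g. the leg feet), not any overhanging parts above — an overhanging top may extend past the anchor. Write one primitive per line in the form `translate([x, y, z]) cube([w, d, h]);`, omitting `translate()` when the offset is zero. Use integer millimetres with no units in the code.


translate([256, 249, 0]) cube([222, 560, 22]);
translate([256, 249, 22]) cube([222, 22, 281]);
translate([256, 787, 22]) cube([222, 22, 281]);
translate([256, 271, 22]) cube([22, 516, 281]);
translate([456, 271, 22]) cube([22, 516, 281]);


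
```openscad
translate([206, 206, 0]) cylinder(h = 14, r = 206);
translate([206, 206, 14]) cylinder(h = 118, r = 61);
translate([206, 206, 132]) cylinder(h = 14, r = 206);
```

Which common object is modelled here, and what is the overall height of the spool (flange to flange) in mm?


A spool. The overall height is 146 mm.

Three coaxial cylinders, large–small–large — a spool. Two 14 mm flanges and a 118 mm core give 14 + 118 + 14 = 146 mm.


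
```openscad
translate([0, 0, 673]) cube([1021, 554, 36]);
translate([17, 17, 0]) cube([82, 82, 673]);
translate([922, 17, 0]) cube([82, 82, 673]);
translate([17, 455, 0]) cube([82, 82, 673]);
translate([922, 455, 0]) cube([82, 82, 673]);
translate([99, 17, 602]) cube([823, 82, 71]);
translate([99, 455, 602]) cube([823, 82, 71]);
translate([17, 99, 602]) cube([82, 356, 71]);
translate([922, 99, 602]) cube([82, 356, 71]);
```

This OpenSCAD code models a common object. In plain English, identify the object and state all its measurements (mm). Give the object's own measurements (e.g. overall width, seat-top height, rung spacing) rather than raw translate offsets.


A rectangular dining table. The top is 1021×554×36 mm with its upper surface at z = 709 mm. It stands on four 82×82 mm square legs, each inset 17 mm from the nearest pair of top edges, running from the floor to the underside of the top. Four apron rails, 82 mm thick and 71 mm tall, run between adjacent legs with their top edges flush with the underside of the top and their outer faces flush with the legs' outer faces.


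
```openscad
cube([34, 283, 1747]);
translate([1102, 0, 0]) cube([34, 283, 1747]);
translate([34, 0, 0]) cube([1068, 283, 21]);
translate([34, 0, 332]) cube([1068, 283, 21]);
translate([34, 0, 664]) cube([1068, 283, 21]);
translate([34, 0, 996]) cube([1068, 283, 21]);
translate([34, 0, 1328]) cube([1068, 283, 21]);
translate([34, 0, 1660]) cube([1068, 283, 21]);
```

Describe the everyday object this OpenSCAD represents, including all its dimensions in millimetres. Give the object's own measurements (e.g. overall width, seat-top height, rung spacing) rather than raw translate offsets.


An open bookshelf. Two side panels, each 34 mm thick, 283 mm deep and 1747 mm tall, stand 1136 mm apart (outside-to-outside). Between them sit 6 shelves, each 21 mm thick and 283 mm deep, spanning the full gap between the sides. The bottom shelf rests on the floor (its underside at z = 0) and the clear gap between one shelf's top and the next shelf's underside is 311 mm.


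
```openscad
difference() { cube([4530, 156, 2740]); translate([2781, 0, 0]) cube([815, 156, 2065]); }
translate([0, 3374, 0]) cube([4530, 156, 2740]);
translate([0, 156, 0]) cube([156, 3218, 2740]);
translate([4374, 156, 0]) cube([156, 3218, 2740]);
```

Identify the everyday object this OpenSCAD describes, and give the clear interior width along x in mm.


A single room. The interior width is 4218 mm.

Four walls enclosing a rectangle with a door in the front wall — a room. Outside width 4530 minus two 156 mm walls gives 4218 mm.


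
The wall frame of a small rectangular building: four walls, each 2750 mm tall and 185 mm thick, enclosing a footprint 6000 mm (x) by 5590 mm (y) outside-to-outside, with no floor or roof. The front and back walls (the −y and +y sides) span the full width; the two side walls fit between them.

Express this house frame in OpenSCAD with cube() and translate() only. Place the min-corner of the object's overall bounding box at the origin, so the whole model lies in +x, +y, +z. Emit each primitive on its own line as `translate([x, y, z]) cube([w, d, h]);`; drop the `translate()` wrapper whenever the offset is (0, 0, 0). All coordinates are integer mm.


cube([6000, 185, 2750]);
translate([0, 5405, 0]) cube([6000, 185, 2750]);
translate([0, 185, 0]) cube([185, 5220, 2750]);
translate([5815, 185, 0]) cube([185, 5220, 2750]);


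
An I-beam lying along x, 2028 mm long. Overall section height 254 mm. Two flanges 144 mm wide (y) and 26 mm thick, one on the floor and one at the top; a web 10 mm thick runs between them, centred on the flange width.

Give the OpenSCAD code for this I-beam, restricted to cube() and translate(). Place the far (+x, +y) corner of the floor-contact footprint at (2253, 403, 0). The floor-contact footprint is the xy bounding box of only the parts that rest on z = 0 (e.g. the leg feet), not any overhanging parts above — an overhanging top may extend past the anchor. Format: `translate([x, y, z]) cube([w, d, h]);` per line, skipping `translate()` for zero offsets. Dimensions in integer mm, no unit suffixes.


translate([225, 259, 0]) cube([2028, 144, 26]);
translate([225, 326, 26]) cube([2028, 10, 202]);
translate([225, 259, 228]) cube([2028, 144, 26]);


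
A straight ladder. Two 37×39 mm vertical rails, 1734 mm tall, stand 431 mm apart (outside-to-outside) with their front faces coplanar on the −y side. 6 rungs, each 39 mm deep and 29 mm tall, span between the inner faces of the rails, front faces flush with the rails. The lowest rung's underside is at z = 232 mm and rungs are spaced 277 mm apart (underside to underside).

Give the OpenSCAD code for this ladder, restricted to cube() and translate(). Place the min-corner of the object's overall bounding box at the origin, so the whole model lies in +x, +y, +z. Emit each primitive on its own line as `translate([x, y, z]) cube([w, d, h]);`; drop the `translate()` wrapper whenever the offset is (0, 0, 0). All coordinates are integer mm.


// rung span = 431 - 2*37 = 357
// rung[k] z = 232 + k*277
cube([37, 39, 1734]);
translate([394, 0, 0]) cube([37, 39, 1734]);
translate([37, 0, 232]) cube([357, 39, 29]);
translate([37, 0, 509]) cube([357, 39, 29]);
translate([37, 0, 786]) cube([357, 39, 29]);
translate([37, 0, 1063]) cube([357, 39, 29]);
translate([37, 0, 1340]) cube([357, 39, 29]);
translate([37, 0, 1617]) cube([357, 39, 29]);


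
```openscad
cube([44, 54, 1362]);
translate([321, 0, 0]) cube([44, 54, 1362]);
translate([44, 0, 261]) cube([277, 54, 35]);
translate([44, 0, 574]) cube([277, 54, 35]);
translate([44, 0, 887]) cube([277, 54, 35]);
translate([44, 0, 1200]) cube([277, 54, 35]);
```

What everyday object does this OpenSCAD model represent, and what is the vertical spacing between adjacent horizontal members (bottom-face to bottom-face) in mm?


A ladder. The rung spacing is 313 mm.

Two tall 44×54 posts with 4 short bars between them — a ladder. Adjacent rungs sit at z = 261 and z = 574, so the spacing is 574 − 261 = 313 mm.


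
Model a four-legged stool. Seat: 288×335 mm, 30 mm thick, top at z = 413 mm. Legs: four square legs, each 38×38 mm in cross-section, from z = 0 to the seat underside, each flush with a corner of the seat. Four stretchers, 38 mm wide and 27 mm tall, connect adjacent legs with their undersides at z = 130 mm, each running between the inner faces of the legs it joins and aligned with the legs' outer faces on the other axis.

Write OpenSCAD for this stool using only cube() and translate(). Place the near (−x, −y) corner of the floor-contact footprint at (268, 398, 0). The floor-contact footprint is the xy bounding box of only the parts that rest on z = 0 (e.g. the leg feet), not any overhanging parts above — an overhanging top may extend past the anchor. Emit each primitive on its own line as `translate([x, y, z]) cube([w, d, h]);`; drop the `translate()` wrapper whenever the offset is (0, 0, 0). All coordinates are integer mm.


translate([268, 398, 383]) cube([288, 335, 30]);
translate([268, 398, 0]) cube([38, 38, 383]);
translate([518, 398, 0]) cube([38, 38, 383]);
translate([268, 695, 0]) cube([38, 38, 383]);
translate([518, 695, 0]) cube([38, 38, 383]);
translate([306, 398, 130]) cube([212, 38, 27]);
translate([306, 695, 130]) cube([212, 38, 27]);
translate([268, 436, 130]) cube([38, 259, 27]);
translate([518, 436, 130]) cube([38, 259, 27]);


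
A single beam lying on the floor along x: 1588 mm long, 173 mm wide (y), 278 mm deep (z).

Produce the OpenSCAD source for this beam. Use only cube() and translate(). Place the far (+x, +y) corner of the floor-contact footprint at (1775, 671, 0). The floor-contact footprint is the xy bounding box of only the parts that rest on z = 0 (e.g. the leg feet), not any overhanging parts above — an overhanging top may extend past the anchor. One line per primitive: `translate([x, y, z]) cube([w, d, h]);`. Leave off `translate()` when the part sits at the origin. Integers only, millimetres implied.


translate([187, 498, 0]) cube([1588, 173, 278]);


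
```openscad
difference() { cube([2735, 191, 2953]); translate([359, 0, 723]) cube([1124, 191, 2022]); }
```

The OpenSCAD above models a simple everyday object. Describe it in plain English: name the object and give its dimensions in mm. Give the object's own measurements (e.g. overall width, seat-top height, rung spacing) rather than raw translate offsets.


A wall 2735 mm long (x), 191 mm thick (y), 2953 mm tall, with a rectangular window opening cut through it. The opening is 1124 mm wide and 2022 mm tall; its sill is at z = 723 mm and its near (−x) edge is 359 mm from the wall's −x end. The opening passes through the full wall thickness.


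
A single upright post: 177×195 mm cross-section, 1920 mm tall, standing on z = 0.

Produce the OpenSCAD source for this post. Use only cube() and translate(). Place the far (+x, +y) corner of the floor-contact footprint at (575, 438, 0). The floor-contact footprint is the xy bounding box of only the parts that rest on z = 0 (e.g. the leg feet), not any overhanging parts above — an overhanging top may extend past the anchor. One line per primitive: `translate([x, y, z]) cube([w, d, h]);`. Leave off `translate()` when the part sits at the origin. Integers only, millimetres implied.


translate([398, 243, 0]) cube([177, 195, 1920]);


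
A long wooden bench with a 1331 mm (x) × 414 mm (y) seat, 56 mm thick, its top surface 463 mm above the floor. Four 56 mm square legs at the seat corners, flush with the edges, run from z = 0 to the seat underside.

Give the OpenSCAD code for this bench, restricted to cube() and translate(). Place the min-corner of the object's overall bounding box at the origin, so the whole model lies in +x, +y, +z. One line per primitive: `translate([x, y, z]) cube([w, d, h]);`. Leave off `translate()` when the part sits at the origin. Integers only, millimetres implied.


translate([0, 0, 407]) cube([1331, 414, 56]);
cube([56, 56, 407]);
translate([0, 358, 0]) cube([56, 56, 407]);
translate([1275, 0, 0]) cube([56, 56, 407]);
translate([1275, 358, 0]) cube([56, 56, 407]);


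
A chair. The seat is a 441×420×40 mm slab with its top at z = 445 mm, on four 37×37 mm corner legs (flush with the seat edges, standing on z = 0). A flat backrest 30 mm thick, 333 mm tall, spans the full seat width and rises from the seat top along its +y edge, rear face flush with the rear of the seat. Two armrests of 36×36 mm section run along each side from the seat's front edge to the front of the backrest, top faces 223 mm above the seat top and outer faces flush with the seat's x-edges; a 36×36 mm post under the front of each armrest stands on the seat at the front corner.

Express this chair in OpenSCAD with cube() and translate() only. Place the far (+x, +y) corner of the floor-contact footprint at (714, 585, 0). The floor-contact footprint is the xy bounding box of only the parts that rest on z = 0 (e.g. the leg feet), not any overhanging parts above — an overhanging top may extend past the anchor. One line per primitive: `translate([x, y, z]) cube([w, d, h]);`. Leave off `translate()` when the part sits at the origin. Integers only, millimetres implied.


translate([273, 165, 405]) cube([441, 420, 40]);
translate([273, 165, 0]) cube([37, 37, 405]);
translate([677, 165, 0]) cube([37, 37, 405]);
translate([273, 548, 0]) cube([37, 37, 405]);
translate([677, 548, 0]) cube([37, 37, 405]);
translate([273, 555, 445]) cube([441, 30, 333]);
translate([273, 165, 632]) cube([36, 390, 36]);
translate([678, 165, 632]) cube([36, 390, 36]);
translate([273, 165, 445]) cube([36, 36, 187]);
translate([678, 165, 445]) cube([36, 36, 187]);


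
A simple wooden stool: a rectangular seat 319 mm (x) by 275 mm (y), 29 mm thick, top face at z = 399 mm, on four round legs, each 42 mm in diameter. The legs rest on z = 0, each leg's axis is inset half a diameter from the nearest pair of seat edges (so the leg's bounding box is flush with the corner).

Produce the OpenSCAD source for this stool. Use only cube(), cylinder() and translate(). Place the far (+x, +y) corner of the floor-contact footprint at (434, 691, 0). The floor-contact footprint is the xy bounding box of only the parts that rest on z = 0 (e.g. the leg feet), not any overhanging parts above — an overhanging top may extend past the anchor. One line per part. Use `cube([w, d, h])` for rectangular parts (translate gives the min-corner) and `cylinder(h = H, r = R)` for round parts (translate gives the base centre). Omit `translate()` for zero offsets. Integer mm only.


translate([115, 416, 370]) cube([319, 275, 29]);
translate([136, 437, 0]) cylinder(h = 370, r = 21);
translate([413, 437, 0]) cylinder(h = 370, r = 21);
translate([136, 670, 0]) cylinder(h = 370, r = 21);
translate([413, 670, 0]) cylinder(h = 370, r = 21);


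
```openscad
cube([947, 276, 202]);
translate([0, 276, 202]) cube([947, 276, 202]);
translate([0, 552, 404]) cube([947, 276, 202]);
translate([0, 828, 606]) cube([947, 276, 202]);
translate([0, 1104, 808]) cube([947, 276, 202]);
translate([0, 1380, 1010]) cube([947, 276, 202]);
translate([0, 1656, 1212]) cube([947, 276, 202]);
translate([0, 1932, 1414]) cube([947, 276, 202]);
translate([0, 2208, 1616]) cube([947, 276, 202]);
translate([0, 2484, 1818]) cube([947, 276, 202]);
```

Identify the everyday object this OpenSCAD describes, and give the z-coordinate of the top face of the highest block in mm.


A staircase. The total rise is 2020 mm.

10 identical blocks, each offset up and back from the previous — a staircase. Each step is 202 mm tall and there are 10 of them, so the total rise is 10 × 202 = 2020 mm.


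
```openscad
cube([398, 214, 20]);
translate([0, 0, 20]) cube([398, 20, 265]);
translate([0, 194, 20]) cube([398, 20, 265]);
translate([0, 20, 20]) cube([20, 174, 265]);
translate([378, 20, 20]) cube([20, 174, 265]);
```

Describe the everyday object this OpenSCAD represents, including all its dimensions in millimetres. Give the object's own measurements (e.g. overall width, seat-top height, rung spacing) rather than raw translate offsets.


An open-topped rectangular box: outside dimensions 398×214×285 mm, with a uniform wall and base thickness of 20 mm. The base is a full 398×214 slab on the floor; four walls sit on top of the base. The front and back walls (the −y and +y sides) span the full width; the two side walls fit between them.


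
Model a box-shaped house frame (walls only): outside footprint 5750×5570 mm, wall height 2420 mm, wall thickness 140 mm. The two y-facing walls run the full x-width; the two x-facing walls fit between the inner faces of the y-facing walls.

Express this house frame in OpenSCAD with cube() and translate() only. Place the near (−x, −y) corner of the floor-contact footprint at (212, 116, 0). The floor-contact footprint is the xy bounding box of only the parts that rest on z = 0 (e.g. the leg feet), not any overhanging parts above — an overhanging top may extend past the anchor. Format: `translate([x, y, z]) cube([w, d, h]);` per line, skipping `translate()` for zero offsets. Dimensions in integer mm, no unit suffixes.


translate([212, 116, 0]) cube([5750, 140, 2420]);
translate([212, 5546, 0]) cube([5750, 140, 2420]);
translate([212, 256, 0]) cube([140, 5290, 2420]);
translate([5822, 256, 0]) cube([140, 5290, 2420]);


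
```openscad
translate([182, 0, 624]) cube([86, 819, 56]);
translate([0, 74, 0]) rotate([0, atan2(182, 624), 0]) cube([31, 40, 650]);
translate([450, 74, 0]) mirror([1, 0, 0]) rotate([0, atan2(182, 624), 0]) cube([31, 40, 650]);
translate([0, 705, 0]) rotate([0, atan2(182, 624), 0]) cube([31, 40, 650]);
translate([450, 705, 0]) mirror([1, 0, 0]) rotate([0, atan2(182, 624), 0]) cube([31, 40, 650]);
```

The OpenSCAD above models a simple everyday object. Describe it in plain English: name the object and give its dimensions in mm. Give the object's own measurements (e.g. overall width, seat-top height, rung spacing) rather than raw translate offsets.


A sawhorse. A 86×819×56 mm beam (x, y, z) sits on two A-frame leg pairs. Each pair is two raked legs of 31×40 mm section (40 mm along y) splaying symmetrically in x. Each leg rises 624 mm vertically over 182 mm of horizontal reach and is 650 mm long along its own axis. Every leg's outer bottom edge rests on the floor and its outer top edge meets a bottom edge of the beam — the left legs (tilting toward +x) meet the beam's −x bottom edge, the right legs (their mirror images, tilting toward −x) meet its +x bottom edge — so the leg tops tuck under the beam, the beam's underside is 624 mm above the floor, and the feet are 450 mm apart outside-to-outside with the beam centred between them. The two leg pairs are set in 74 mm from either end of the beam.


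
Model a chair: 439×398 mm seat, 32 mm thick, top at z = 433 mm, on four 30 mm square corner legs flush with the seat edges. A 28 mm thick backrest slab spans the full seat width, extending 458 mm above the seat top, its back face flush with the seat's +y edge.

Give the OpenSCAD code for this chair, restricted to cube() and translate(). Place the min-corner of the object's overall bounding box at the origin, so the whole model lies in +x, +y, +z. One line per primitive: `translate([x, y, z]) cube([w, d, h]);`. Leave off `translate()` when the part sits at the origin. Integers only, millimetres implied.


translate([0, 0, 401]) cube([439, 398, 32]);
cube([30, 30, 401]);
translate([409, 0, 0]) cube([30, 30, 401]);
translate([0, 368, 0]) cube([30, 30, 401]);
translate([409, 368, 0]) cube([30, 30, 401]);
translate([0, 370, 433]) cube([439, 28, 458]);


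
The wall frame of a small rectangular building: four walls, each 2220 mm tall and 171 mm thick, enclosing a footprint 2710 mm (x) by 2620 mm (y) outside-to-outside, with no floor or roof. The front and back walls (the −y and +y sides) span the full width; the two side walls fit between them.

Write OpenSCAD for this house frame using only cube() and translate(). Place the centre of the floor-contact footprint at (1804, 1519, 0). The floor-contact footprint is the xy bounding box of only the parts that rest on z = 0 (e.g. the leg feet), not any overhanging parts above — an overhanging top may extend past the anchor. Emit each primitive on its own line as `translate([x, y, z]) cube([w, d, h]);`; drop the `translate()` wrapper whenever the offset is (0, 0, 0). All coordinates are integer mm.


translate([449, 209, 0]) cube([2710, 171, 2220]);
translate([449, 2658, 0]) cube([2710, 171, 2220]);
translate([449, 380, 0]) cube([171, 2278, 2220]);
translate([2988, 380, 0]) cube([171, 2278, 2220]);


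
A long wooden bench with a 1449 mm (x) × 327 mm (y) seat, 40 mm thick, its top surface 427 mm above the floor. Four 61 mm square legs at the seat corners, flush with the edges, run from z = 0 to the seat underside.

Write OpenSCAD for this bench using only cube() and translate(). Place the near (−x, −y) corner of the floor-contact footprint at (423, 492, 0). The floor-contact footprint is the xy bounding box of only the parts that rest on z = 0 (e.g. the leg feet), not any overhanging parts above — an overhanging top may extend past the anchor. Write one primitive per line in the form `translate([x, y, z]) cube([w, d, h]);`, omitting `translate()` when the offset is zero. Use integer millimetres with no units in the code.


translate([423, 492, 387]) cube([1449, 327, 40]);
translate([423, 492, 0]) cube([61, 61, 387]);
translate([423, 758, 0]) cube([61, 61, 387]);
translate([1811, 492, 0]) cube([61, 61, 387]);
translate([1811, 758, 0]) cube([61, 61, 387]);


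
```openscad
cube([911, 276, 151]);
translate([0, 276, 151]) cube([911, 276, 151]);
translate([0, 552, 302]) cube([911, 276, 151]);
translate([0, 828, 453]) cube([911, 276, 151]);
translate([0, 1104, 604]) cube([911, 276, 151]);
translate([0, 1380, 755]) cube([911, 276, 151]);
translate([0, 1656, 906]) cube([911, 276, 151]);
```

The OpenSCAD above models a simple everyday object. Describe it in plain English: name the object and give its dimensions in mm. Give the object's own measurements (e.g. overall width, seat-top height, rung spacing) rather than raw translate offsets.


A straight staircase of 7 solid steps. Each step is 911 mm wide (x), 276 mm deep (y, the going) and 151 mm tall (the rise). The first step rests on the floor; each subsequent step sits one going further in +y and one rise higher in +z, directly behind and above the previous step with no overlap.


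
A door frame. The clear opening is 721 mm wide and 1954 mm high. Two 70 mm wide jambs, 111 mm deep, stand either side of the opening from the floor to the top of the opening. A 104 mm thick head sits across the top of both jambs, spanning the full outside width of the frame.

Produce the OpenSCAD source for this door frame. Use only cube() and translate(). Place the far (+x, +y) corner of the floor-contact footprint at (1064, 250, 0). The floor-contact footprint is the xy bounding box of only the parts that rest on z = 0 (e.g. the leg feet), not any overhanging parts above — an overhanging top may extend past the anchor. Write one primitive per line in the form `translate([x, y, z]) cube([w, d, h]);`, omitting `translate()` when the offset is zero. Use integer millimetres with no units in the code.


translate([203, 139, 0]) cube([70, 111, 1954]);
translate([994, 139, 0]) cube([70, 111, 1954]);
translate([203, 139, 1954]) cube([861, 111, 104]);


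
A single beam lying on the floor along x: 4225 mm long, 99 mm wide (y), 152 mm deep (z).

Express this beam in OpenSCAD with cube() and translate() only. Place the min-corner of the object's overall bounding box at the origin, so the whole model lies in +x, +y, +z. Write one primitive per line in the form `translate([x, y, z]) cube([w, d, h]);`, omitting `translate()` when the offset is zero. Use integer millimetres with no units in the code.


cube([4225, 99, 152]);


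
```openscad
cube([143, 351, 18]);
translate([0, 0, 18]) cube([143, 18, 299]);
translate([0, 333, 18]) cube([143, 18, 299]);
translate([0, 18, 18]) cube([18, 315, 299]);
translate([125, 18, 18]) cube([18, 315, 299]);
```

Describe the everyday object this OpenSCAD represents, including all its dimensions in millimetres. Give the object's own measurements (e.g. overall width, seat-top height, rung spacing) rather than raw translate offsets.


An open-topped rectangular box: outside dimensions 143×351×317 mm, with a uniform wall and base thickness of 18 mm. The base is a full 143×351 slab on the floor; four walls sit on top of the base. The front and back walls (the −y and +y sides) span the full width; the two side walls fit between them.


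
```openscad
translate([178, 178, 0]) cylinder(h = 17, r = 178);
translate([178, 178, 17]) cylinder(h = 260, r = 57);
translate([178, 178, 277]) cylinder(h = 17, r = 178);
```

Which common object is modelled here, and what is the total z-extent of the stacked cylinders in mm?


A spool. The overall height is 294 mm.

Three coaxial cylinders, large–small–large — a spool. Two 17 mm flanges and a 260 mm core give 17 + 260 + 17 = 294 mm.


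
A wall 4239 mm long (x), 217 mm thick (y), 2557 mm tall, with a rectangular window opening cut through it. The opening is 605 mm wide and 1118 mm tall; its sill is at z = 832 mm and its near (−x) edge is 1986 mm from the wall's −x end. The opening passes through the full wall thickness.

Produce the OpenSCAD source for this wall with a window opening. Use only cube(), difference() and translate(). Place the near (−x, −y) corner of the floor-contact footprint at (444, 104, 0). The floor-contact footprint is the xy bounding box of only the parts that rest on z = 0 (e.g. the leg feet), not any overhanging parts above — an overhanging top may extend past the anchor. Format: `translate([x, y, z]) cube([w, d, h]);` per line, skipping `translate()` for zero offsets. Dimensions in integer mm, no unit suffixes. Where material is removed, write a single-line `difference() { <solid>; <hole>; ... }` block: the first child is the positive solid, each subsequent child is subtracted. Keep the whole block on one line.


difference() { translate([444, 104, 0]) cube([4239, 217, 2557]); translate([2430, 104, 832]) cube([605, 217, 1118]); }


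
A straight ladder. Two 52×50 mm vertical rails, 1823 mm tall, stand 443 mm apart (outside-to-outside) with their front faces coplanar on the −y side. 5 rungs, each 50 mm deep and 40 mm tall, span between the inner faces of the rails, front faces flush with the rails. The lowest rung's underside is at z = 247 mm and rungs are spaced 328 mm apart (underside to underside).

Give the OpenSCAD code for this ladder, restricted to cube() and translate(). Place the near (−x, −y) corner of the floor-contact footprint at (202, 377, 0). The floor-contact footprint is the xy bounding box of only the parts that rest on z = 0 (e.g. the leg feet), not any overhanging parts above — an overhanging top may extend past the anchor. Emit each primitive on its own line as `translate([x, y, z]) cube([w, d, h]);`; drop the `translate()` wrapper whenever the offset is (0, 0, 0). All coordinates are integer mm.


translate([202, 377, 0]) cube([52, 50, 1823]);
translate([593, 377, 0]) cube([52, 50, 1823]);
translate([254, 377, 247]) cube([339, 50, 40]);
translate([254, 377, 575]) cube([339, 50, 40]);
translate([254, 377, 903]) cube([339, 50, 40]);
translate([254, 377, 1231]) cube([339, 50, 40]);
translate([254, 377, 1559]) cube([339, 50, 40]);


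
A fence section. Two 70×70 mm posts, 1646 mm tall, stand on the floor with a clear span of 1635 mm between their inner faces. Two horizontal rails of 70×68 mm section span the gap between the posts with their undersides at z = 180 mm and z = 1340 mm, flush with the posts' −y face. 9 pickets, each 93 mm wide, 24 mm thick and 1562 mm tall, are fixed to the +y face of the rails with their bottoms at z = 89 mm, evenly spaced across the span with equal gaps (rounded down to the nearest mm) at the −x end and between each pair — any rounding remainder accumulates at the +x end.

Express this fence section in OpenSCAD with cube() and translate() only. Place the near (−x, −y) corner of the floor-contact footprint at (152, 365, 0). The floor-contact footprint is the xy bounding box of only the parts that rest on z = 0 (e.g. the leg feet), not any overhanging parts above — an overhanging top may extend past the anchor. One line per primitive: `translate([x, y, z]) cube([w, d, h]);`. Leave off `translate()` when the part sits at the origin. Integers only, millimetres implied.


translate([152, 365, 0]) cube([70, 70, 1646]);
translate([1857, 365, 0]) cube([70, 70, 1646]);
translate([222, 365, 180]) cube([1635, 70, 68]);
translate([222, 365, 1340]) cube([1635, 70, 68]);
translate([301, 435, 89]) cube([93, 24, 1562]);
translate([473, 435, 89]) cube([93, 24, 1562]);
translate([645, 435, 89]) cube([93, 24, 1562]);
translate([817, 435, 89]) cube([93, 24, 1562]);
translate([989, 435, 89]) cube([93, 24, 1562]);
translate([1161, 435, 89]) cube([93, 24, 1562]);
translate([1333, 435, 89]) cube([93, 24, 1562]);
translate([1505, 435, 89]) cube([93, 24, 1562]);
translate([1677, 435, 89]) cube([93, 24, 1562]);


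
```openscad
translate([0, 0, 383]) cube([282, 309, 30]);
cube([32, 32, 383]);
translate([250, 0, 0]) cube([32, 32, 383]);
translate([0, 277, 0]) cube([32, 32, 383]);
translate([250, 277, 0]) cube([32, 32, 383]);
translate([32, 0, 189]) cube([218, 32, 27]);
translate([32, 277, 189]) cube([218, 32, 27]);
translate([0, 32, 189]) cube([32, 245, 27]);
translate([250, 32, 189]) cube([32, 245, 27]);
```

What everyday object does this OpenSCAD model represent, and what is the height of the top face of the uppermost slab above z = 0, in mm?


A stool. The seat height is 413 mm.

A 282×309×30 slab at z = 383 on four corner posts — a stool. The seat top is 383 + 30 = 413 mm.


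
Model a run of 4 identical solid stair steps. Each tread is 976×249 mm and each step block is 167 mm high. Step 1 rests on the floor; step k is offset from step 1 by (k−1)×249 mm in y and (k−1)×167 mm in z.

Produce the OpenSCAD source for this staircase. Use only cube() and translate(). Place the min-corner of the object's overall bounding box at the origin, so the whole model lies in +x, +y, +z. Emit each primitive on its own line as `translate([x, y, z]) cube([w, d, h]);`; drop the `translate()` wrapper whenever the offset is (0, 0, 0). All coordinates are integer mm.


cube([976, 249, 167]);
translate([0, 249, 167]) cube([976, 249, 167]);
translate([0, 498, 334]) cube([976, 249, 167]);
translate([0, 747, 501]) cube([976, 249, 167]);


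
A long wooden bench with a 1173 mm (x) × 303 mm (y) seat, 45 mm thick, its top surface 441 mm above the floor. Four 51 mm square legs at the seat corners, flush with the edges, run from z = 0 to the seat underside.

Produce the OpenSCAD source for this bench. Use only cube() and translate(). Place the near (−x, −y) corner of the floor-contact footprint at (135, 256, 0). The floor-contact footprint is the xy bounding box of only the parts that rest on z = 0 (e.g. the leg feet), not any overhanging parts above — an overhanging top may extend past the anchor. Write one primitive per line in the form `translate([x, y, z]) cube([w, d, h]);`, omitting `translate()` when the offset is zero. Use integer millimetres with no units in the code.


translate([135, 256, 396]) cube([1173, 303, 45]);
translate([135, 256, 0]) cube([51, 51, 396]);
translate([135, 508, 0]) cube([51, 51, 396]);
translate([1257, 256, 0]) cube([51, 51, 396]);
translate([1257, 508, 0]) cube([51, 51, 396]);


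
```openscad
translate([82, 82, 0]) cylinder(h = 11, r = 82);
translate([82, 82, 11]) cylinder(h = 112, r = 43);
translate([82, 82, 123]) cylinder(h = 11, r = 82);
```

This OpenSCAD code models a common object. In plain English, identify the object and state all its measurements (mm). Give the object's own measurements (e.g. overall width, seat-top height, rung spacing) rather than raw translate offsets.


A spool: two coaxial disc flanges of radius 82 mm and thickness 11 mm, joined by a core cylinder of radius 43 mm and height 112 mm. The lower flange rests on z = 0 and the three cylinders share a vertical axis.


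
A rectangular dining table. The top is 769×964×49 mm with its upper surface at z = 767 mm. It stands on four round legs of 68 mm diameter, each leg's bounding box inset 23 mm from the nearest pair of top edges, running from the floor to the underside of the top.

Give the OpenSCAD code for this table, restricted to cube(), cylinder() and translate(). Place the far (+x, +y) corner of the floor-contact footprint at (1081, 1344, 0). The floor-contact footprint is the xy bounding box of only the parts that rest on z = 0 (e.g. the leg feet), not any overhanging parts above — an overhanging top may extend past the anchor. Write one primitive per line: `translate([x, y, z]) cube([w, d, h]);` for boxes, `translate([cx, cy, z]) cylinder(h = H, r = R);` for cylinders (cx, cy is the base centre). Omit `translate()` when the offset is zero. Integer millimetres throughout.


translate([335, 403, 718]) cube([769, 964, 49]);
translate([392, 460, 0]) cylinder(h = 718, r = 34);
translate([1047, 460, 0]) cylinder(h = 718, r = 34);
translate([392, 1310, 0]) cylinder(h = 718, r = 34);
translate([1047, 1310, 0]) cylinder(h = 718, r = 34);


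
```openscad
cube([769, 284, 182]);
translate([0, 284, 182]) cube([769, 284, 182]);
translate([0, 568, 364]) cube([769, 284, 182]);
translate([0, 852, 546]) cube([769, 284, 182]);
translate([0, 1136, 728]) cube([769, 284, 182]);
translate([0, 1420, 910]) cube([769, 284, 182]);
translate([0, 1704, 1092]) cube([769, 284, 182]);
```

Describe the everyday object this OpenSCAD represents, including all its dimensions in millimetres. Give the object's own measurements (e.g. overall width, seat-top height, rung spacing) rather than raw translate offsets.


A straight staircase of 7 solid steps. Each step is 769 mm wide (x), 284 mm deep (y, the going) and 182 mm tall (the rise). The first step rests on the floor; each subsequent step sits one going further in +y and one rise higher in +z, directly behind and above the previous step with no overlap.


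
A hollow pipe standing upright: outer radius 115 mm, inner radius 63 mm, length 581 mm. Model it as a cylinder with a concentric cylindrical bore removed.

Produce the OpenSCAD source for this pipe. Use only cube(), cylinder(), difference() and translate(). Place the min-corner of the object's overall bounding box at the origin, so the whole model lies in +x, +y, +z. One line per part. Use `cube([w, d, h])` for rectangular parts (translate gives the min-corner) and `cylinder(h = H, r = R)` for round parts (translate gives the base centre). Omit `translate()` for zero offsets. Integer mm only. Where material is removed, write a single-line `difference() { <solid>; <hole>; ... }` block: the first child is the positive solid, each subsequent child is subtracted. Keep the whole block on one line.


difference() { translate([115, 115, 0]) cylinder(h = 581, r = 115); translate([115, 115, 0]) cylinder(h = 581, r = 63); }
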